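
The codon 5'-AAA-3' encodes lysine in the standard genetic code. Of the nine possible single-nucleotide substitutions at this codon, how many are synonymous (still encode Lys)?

Position 1: none → 0 synonymous.
Position 2: none → 0 synonymous.
Position 3: AAG → 1 synonymous.
Total: 0 + 0 + 1 = 1.

1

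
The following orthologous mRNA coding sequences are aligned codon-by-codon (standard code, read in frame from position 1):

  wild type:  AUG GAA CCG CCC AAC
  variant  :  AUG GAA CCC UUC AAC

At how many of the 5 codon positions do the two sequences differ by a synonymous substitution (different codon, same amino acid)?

1

Codon 1: AUG Met / AUG Met — identical.
Codon 2: GAA Glu / GAA Glu — identical.
Codon 3: CCG Pro / CCC Pro — synonymous.
Codon 4: CCC Pro / UUC Phe — nonsynonymous.
Codon 5: AAC Asn / AAC Asn — identical.
Synonymous differences: 1.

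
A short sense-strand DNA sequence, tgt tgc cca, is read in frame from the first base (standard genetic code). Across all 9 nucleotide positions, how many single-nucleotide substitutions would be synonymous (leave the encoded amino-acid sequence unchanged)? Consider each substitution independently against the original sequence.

Codon 1 (TGT, Cys): 1 synonymous substitution.
Codon 2 (TGC, Cys): 1 synonymous substitution.
Codon 3 (CCA, Pro): 3 synonymous substitutions.
Total: 1 + 1 + 3 = 5.

5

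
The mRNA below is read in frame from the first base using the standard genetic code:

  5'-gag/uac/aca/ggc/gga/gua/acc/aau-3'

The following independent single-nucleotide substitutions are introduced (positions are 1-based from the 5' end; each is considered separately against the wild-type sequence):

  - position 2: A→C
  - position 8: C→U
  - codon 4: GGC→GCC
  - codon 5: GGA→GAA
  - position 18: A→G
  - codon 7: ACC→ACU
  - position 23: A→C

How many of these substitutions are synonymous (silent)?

Codon 1: GAG (Glu) → GCG (Ala) — missense.
Codon 3: ACA (Thr) → AUA (Ile) — missense.
Codon 4: GGC (Gly) → GCC (Ala) — missense.
Codon 5: GGA (Gly) → GAA (Glu) — missense.
Codon 6: GUA (Val) → GUG (Val) — synonymous.
Codon 7: ACC (Thr) → ACU (Thr) — synonymous.
Codon 8: AAU (Asn) → ACU (Thr) — missense.
Synonymous: 2 of 7.

2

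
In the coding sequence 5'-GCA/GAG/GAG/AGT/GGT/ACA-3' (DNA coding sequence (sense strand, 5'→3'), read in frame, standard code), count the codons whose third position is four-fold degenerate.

Codon 1 GCA (Ala): third position 4-fold.
Codon 2 GAG (Glu): third position 2-fold.
Codon 3 GAG (Glu): third position 2-fold.
Codon 4 AGT (Ser): third position 2-fold.
Codon 5 GGT (Gly): third position 4-fold.
Codon 6 ACA (Thr): third position 4-fold.
Four-fold degenerate third positions: 3.

3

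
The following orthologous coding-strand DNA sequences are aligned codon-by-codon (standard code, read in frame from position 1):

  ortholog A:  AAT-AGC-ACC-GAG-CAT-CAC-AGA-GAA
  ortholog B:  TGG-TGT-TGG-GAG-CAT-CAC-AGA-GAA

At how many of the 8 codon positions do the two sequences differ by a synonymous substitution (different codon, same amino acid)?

Codon 1: AAT Asn / TGG Trp — nonsynonymous.
Codon 2: AGC Ser / TGT Cys — nonsynonymous.
Codon 3: ACC Thr / TGG Trp — nonsynonymous.
Codon 4: GAG Glu / GAG Glu — identical.
Codon 5: CAT His / CAT His — identical.
Codon 6: CAC His / CAC His — identical.
Codon 7: AGA Arg / AGA Arg — identical.
Codon 8: GAA Glu / GAA Glu — identical.
Synonymous differences: 0.

0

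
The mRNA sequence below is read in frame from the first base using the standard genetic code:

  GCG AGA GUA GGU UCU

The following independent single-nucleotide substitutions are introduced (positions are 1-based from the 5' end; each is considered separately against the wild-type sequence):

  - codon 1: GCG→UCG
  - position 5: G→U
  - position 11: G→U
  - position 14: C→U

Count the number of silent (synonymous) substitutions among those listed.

Codon 1: GCG (Ala) → UCG (Ser) — missense.
Codon 2: AGA (Arg) → AUA (Ile) — missense.
Codon 4: GGU (Gly) → GUU (Val) — missense.
Codon 5: UCU (Ser) → UUU (Phe) — missense.
Synonymous: 0 of 4.

0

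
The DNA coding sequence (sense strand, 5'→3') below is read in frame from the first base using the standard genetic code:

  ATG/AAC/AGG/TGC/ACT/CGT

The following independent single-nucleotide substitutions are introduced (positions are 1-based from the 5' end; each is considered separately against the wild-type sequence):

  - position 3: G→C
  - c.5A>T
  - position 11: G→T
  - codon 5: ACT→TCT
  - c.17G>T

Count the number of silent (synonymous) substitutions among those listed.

0

Codon 1: ATG (Met) → ATC (Ile) — missense.
Codon 2: AAC (Asn) → ATC (Ile) — missense.
Codon 4: TGC (Cys) → TTC (Phe) — missense.
Codon 5: ACT (Thr) → TCT (Ser) — missense.
Codon 6: CGT (Arg) → CTT (Leu) — missense.
Synonymous: 0 of 5.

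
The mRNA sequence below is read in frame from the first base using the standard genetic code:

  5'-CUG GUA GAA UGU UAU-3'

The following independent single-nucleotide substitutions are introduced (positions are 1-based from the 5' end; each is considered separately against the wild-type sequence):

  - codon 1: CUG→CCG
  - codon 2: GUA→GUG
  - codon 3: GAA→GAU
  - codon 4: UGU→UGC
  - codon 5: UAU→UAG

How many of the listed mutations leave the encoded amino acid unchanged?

2

Codon 1: CUG (Leu) → CCG (Pro) — missense.
Codon 2: GUA (Val) → GUG (Val) — synonymous.
Codon 3: GAA (Glu) → GAU (Asp) — missense.
Codon 4: UGU (Cys) → UGC (Cys) — synonymous.
Codon 5: UAU (Tyr) → UAG (Stop) — nonsense.
Synonymous: 2 of 5.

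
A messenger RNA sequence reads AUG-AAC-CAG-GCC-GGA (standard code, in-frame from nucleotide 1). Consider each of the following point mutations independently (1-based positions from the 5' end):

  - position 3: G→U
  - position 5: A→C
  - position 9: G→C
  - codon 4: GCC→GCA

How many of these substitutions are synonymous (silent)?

1

Codon 1: AUG (Met) → AUU (Ile) — missense.
Codon 2: AAC (Asn) → ACC (Thr) — missense.
Codon 3: CAG (Gln) → CAC (His) — missense.
Codon 4: GCC (Ala) → GCA (Ala) — synonymous.
Synonymous: 1 of 4.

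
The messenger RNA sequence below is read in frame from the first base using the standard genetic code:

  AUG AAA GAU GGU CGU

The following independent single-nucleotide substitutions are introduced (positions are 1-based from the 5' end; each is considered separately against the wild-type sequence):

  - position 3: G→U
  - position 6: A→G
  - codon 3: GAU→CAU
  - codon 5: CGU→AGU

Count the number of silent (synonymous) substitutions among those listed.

1

Codon 1: AUG (Met) → AUU (Ile) — missense.
Codon 2: AAA (Lys) → AAG (Lys) — synonymous.
Codon 3: GAU (Asp) → CAU (His) — missense.
Codon 5: CGU (Arg) → AGU (Ser) — missense.
Synonymous: 1 of 4.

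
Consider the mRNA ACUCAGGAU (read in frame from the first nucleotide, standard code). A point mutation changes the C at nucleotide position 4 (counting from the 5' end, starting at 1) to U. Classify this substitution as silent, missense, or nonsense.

nonsense

Position 4 falls in codon 2: CAG → Gln.
After the substitution the codon is UAG → Stop.
The new codon is a stop codon, so this is a nonsense mutation.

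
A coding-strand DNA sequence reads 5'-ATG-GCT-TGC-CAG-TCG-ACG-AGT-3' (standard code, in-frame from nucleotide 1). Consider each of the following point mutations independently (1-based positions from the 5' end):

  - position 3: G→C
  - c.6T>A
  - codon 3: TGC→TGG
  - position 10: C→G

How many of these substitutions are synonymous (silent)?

1

Codon 1: ATG (Met) → ATC (Ile) — missense.
Codon 2: GCT (Ala) → GCA (Ala) — synonymous.
Codon 3: TGC (Cys) → TGG (Trp) — missense.
Codon 4: CAG (Gln) → GAG (Glu) — missense.
Synonymous: 1 of 4.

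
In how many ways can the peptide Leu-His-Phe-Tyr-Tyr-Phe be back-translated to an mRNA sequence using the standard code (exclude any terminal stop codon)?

192

Leu: 6 codons.
His: 2 codons.
Phe: 2 codons.
Tyr: 2 codons.
Tyr: 2 codons.
Phe: 2 codons.
6 × 2 × 2 × 2 × 2 × 2 = 192.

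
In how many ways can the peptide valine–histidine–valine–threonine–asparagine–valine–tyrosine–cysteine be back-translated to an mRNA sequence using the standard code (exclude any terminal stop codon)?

Val: 4 codons.
His: 2 codons.
Val: 4 codons.
Thr: 4 codons.
Asn: 2 codons.
Val: 4 codons.
Tyr: 2 codons.
Cys: 2 codons.
4 × 2 × 4 × 4 × 2 × 4 × 2 × 2 = 4096.

4096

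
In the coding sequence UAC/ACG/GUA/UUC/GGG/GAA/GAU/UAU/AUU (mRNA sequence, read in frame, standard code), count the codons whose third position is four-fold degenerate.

Codon 1 UAC (Tyr): third position 2-fold.
Codon 2 ACG (Thr): third position 4-fold.
Codon 3 GUA (Val): third position 4-fold.
Codon 4 UUC (Phe): third position 2-fold.
Codon 5 GGG (Gly): third position 4-fold.
Codon 6 GAA (Glu): third position 2-fold.
Codon 7 GAU (Asp): third position 2-fold.
Codon 8 UAU (Tyr): third position 2-fold.
Codon 9 AUU (Ile): third position 3-fold.
Four-fold degenerate third positions: 3.

3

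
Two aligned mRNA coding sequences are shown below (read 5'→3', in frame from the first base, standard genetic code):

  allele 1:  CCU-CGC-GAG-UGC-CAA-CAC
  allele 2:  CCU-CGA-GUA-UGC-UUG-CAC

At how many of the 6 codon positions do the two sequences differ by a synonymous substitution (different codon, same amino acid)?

Codon 1: CCU Pro / CCU Pro — identical.
Codon 2: CGC Arg / CGA Arg — synonymous.
Codon 3: GAG Glu / GUA Val — nonsynonymous.
Codon 4: UGC Cys / UGC Cys — identical.
Codon 5: CAA Gln / UUG Leu — nonsynonymous.
Codon 6: CAC His / CAC His — identical.
Synonymous differences: 1.

1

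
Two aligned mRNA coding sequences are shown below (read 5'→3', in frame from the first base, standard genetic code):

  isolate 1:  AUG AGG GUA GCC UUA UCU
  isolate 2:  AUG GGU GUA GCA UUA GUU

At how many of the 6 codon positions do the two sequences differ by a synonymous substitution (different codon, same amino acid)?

1

Codon 1: AUG Met / AUG Met — identical.
Codon 2: AGG Arg / GGU Gly — nonsynonymous.
Codon 3: GUA Val / GUA Val — identical.
Codon 4: GCC Ala / GCA Ala — synonymous.
Codon 5: UUA Leu / UUA Leu — identical.
Codon 6: UCU Ser / GUU Val — nonsynonymous.
Synonymous differences: 1.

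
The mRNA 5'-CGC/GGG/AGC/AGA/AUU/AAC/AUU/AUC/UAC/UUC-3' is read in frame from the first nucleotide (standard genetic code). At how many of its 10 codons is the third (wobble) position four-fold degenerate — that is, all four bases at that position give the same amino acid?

2

Codon 1 CGC (Arg): third position 4-fold.
Codon 2 GGG (Gly): third position 4-fold.
Codon 3 AGC (Ser): third position 2-fold.
Codon 4 AGA (Arg): third position 2-fold.
Codon 5 AUU (Ile): third position 3-fold.
Codon 6 AAC (Asn): third position 2-fold.
Codon 7 AUU (Ile): third position 3-fold.
Codon 8 AUC (Ile): third position 3-fold.
Codon 9 UAC (Tyr): third position 2-fold.
Codon 10 UUC (Phe): third position 2-fold.
Four-fold degenerate third positions: 2.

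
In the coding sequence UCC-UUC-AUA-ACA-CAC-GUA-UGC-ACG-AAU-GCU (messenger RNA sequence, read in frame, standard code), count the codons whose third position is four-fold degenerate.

Codon 1 UCC (Ser): third position 4-fold.
Codon 2 UUC (Phe): third position 2-fold.
Codon 3 AUA (Ile): third position 3-fold.
Codon 4 ACA (Thr): third position 4-fold.
Codon 5 CAC (His): third position 2-fold.
Codon 6 GUA (Val): third position 4-fold.
Codon 7 UGC (Cys): third position 2-fold.
Codon 8 ACG (Thr): third position 4-fold.
Codon 9 AAU (Asn): third position 2-fold.
Codon 10 GCU (Ala): third position 4-fold.
Four-fold degenerate third positions: 5.

5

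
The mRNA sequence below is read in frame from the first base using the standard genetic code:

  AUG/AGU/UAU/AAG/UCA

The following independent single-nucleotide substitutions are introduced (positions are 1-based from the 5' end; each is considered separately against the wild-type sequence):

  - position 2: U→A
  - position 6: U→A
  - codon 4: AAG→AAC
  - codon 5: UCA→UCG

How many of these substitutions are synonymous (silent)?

Codon 1: AUG (Met) → AAG (Lys) — missense.
Codon 2: AGU (Ser) → AGA (Arg) — missense.
Codon 4: AAG (Lys) → AAC (Asn) — missense.
Codon 5: UCA (Ser) → UCG (Ser) — synonymous.
Synonymous: 1 of 4.

1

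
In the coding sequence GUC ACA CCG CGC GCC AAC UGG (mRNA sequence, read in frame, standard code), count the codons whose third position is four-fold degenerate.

5

Codon 1 GUC (Val): third position 4-fold.
Codon 2 ACA (Thr): third position 4-fold.
Codon 3 CCG (Pro): third position 4-fold.
Codon 4 CGC (Arg): third position 4-fold.
Codon 5 GCC (Ala): third position 4-fold.
Codon 6 AAC (Asn): third position 2-fold.
Codon 7 UGG (Trp): third position 1-fold.
Four-fold degenerate third positions: 5.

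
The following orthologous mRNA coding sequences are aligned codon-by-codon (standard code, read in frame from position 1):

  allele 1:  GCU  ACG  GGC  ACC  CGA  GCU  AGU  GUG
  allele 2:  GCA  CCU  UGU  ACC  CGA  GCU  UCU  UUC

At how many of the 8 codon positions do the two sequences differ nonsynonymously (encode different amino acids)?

Codon 1: GCU Ala / GCA Ala — synonymous.
Codon 2: ACG Thr / CCU Pro — nonsynonymous.
Codon 3: GGC Gly / UGU Cys — nonsynonymous.
Codon 4: ACC Thr / ACC Thr — identical.
Codon 5: CGA Arg / CGA Arg — identical.
Codon 6: GCU Ala / GCU Ala — identical.
Codon 7: AGU Ser / UCU Ser — synonymous.
Codon 8: GUG Val / UUC Phe — nonsynonymous.
Nonsynonymous differences: 3.

3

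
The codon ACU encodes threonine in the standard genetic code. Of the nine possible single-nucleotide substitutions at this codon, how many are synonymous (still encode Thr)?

Position 1: none → 0 synonymous.
Position 2: none → 0 synonymous.
Position 3: ACC, ACA, ACG → 3 synonymous.
Total: 0 + 0 + 3 = 3.

3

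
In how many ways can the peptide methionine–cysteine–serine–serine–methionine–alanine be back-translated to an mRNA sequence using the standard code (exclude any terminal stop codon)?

Met: 1 codon.
Cys: 2 codons.
Ser: 6 codons.
Ser: 6 codons.
Met: 1 codon.
Ala: 4 codons.
1 × 2 × 6 × 6 × 1 × 4 = 288.

288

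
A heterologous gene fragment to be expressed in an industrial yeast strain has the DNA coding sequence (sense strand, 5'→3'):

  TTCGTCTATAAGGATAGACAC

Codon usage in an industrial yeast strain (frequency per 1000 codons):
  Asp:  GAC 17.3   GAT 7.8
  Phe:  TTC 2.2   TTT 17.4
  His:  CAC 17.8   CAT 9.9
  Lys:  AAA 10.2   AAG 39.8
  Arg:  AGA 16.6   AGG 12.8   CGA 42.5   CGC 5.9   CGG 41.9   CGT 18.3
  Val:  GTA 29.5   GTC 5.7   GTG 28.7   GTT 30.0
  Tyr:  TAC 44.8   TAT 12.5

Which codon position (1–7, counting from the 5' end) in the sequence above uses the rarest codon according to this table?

1

Codon 1 TTC (Phe): 2.2 per 1000.
Codon 2 GTC (Val): 5.7 per 1000.
Codon 3 TAT (Tyr): 12.5 per 1000.
Codon 4 AAG (Lys): 39.8 per 1000.
Codon 5 GAT (Asp): 7.8 per 1000.
Codon 6 AGA (Arg): 16.6 per 1000.
Codon 7 CAC (His): 17.8 per 1000.
Lowest frequency is 2.2 at codon 1.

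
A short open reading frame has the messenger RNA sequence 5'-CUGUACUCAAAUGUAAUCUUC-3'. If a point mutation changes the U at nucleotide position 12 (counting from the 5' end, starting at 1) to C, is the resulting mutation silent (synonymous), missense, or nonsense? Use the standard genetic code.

Position 12 falls in codon 4: AAU → Asn.
After the substitution the codon is AAC → Asn.
Both encode Asn, so the change is synonymous.

silent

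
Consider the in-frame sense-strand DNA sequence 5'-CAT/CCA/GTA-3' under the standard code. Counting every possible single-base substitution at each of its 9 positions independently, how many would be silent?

7

Codon 1 (CAT, His): 1 synonymous substitution.
Codon 2 (CCA, Pro): 3 synonymous substitutions.
Codon 3 (GTA, Val): 3 synonymous substitutions.
Total: 1 + 3 + 3 = 7.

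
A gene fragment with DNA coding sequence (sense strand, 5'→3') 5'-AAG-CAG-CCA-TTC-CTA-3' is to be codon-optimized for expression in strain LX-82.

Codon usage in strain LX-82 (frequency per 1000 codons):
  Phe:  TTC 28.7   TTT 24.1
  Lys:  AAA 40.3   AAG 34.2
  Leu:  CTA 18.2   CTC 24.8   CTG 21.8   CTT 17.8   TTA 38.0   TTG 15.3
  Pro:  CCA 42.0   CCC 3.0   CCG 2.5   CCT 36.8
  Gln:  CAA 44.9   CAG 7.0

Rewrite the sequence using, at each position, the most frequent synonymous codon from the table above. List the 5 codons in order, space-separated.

Codon 1 (Lys): best is AAA at 40.3.
Codon 2 (Gln): best is CAA at 44.9.
Codon 3 (Pro): best is CCA at 42.0.
Codon 4 (Phe): best is TTC at 28.7.
Codon 5 (Leu): best is TTA at 38.0.

AAA CAA CCA TTC TTA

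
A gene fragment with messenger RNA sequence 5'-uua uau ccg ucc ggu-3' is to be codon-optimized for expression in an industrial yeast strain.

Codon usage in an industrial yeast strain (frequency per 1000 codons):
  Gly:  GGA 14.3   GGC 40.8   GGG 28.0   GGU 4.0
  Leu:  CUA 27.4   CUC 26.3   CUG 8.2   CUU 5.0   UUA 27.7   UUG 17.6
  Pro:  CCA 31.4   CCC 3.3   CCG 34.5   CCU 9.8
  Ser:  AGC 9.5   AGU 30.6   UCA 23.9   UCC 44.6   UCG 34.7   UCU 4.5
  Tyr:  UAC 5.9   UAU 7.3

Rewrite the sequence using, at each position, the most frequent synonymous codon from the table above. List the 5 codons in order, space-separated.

UUA UAU CCG UCC GGC

Codon 1 (Leu): best is UUA at 27.7.
Codon 2 (Tyr): best is UAU at 7.3.
Codon 3 (Pro): best is CCG at 34.5.
Codon 4 (Ser): best is UCC at 44.6.
Codon 5 (Gly): best is GGC at 40.8.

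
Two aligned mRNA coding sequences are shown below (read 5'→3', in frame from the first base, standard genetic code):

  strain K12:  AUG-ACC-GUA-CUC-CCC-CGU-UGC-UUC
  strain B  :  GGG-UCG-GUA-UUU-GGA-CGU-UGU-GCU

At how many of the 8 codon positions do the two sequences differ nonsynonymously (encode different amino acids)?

5

Codon 1: AUG Met / GGG Gly — nonsynonymous.
Codon 2: ACC Thr / UCG Ser — nonsynonymous.
Codon 3: GUA Val / GUA Val — identical.
Codon 4: CUC Leu / UUU Phe — nonsynonymous.
Codon 5: CCC Pro / GGA Gly — nonsynonymous.
Codon 6: CGU Arg / CGU Arg — identical.
Codon 7: UGC Cys / UGU Cys — synonymous.
Codon 8: UUC Phe / GCU Ala — nonsynonymous.
Nonsynonymous differences: 5.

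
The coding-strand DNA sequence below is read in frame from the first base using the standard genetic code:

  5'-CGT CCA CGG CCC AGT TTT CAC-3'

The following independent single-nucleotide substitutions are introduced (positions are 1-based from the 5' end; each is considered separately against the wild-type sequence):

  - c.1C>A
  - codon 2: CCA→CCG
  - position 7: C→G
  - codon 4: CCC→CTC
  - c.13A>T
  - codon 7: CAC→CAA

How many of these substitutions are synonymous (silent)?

1

Codon 1: CGT (Arg) → AGT (Ser) — missense.
Codon 2: CCA (Pro) → CCG (Pro) — synonymous.
Codon 3: CGG (Arg) → GGG (Gly) — missense.
Codon 4: CCC (Pro) → CTC (Leu) — missense.
Codon 5: AGT (Ser) → TGT (Cys) — missense.
Codon 7: CAC (His) → CAA (Gln) — missense.
Synonymous: 1 of 6.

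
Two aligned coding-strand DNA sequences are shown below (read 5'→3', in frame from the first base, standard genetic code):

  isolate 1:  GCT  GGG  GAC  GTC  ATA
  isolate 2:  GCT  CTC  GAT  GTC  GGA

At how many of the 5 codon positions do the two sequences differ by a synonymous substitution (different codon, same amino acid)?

Codon 1: GCT Ala / GCT Ala — identical.
Codon 2: GGG Gly / CTC Leu — nonsynonymous.
Codon 3: GAC Asp / GAT Asp — synonymous.
Codon 4: GTC Val / GTC Val — identical.
Codon 5: ATA Ile / GGA Gly — nonsynonymous.
Synonymous differences: 1.

1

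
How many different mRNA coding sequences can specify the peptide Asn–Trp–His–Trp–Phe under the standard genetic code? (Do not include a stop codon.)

Asn: 2 codons.
Trp: 1 codon.
His: 2 codons.
Trp: 1 codon.
Phe: 2 codons.
2 × 1 × 2 × 1 × 2 = 8.

8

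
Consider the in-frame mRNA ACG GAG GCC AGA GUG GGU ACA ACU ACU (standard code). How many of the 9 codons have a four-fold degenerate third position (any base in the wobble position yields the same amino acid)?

7

Codon 1 ACG (Thr): third position 4-fold.
Codon 2 GAG (Glu): third position 2-fold.
Codon 3 GCC (Ala): third position 4-fold.
Codon 4 AGA (Arg): third position 2-fold.
Codon 5 GUG (Val): third position 4-fold.
Codon 6 GGU (Gly): third position 4-fold.
Codon 7 ACA (Thr): third position 4-fold.
Codon 8 ACU (Thr): third position 4-fold.
Codon 9 ACU (Thr): third position 4-fold.
Four-fold degenerate third positions: 7.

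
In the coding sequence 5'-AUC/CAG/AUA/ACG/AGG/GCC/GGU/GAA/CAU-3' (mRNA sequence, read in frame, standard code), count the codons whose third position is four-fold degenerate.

Codon 1 AUC (Ile): third position 3-fold.
Codon 2 CAG (Gln): third position 2-fold.
Codon 3 AUA (Ile): third position 3-fold.
Codon 4 ACG (Thr): third position 4-fold.
Codon 5 AGG (Arg): third position 2-fold.
Codon 6 GCC (Ala): third position 4-fold.
Codon 7 GGU (Gly): third position 4-fold.
Codon 8 GAA (Glu): third position 2-fold.
Codon 9 CAU (His): third position 2-fold.
Four-fold degenerate third positions: 3.

3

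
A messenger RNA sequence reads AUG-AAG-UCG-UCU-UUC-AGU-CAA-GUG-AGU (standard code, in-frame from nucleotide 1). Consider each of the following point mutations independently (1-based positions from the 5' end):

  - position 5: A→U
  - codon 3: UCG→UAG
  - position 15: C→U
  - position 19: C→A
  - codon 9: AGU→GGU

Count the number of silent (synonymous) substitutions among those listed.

Codon 2: AAG (Lys) → AUG (Met) — missense.
Codon 3: UCG (Ser) → UAG (Stop) — nonsense.
Codon 5: UUC (Phe) → UUU (Phe) — synonymous.
Codon 7: CAA (Gln) → AAA (Lys) — missense.
Codon 9: AGU (Ser) → GGU (Gly) — missense.
Synonymous: 1 of 5.

1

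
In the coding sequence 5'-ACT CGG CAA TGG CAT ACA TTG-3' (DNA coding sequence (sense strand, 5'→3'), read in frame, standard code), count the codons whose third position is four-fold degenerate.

3

Codon 1 ACT (Thr): third position 4-fold.
Codon 2 CGG (Arg): third position 4-fold.
Codon 3 CAA (Gln): third position 2-fold.
Codon 4 TGG (Trp): third position 1-fold.
Codon 5 CAT (His): third position 2-fold.
Codon 6 ACA (Thr): third position 4-fold.
Codon 7 TTG (Leu): third position 2-fold.
Four-fold degenerate third positions: 3.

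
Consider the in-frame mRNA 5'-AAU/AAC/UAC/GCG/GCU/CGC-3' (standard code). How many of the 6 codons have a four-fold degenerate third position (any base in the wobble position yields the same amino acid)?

Codon 1 AAU (Asn): third position 2-fold.
Codon 2 AAC (Asn): third position 2-fold.
Codon 3 UAC (Tyr): third position 2-fold.
Codon 4 GCG (Ala): third position 4-fold.
Codon 5 GCU (Ala): third position 4-fold.
Codon 6 CGC (Arg): third position 4-fold.
Four-fold degenerate third positions: 3.

3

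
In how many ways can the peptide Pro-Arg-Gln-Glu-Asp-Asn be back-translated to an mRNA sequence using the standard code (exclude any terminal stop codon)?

384

Pro: 4 codons.
Arg: 6 codons.
Gln: 2 codons.
Glu: 2 codons.
Asp: 2 codons.
Asn: 2 codons.
4 × 6 × 2 × 2 × 2 × 2 = 384.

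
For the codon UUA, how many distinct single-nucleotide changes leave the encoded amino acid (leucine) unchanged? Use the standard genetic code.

2

Position 1: CUA → 1 synonymous.
Position 2: none → 0 synonymous.
Position 3: UUG → 1 synonymous.
Total: 1 + 0 + 1 = 2.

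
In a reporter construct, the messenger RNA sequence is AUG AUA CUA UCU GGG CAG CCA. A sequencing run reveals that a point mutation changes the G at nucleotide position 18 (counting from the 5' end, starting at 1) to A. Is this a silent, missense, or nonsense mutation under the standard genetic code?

silent

Position 18 falls in codon 6: CAG → Gln.
After the substitution the codon is CAA → Gln.
Both encode Gln, so the change is synonymous.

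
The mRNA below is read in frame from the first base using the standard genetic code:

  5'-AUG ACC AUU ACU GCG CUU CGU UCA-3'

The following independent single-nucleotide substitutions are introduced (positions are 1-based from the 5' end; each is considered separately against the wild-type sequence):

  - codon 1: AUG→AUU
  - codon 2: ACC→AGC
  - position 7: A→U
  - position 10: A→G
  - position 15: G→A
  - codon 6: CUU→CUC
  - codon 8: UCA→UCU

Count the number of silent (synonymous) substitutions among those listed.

Codon 1: AUG (Met) → AUU (Ile) — missense.
Codon 2: ACC (Thr) → AGC (Ser) — missense.
Codon 3: AUU (Ile) → UUU (Phe) — missense.
Codon 4: ACU (Thr) → GCU (Ala) — missense.
Codon 5: GCG (Ala) → GCA (Ala) — synonymous.
Codon 6: CUU (Leu) → CUC (Leu) — synonymous.
Codon 8: UCA (Ser) → UCU (Ser) — synonymous.
Synonymous: 3 of 7.

3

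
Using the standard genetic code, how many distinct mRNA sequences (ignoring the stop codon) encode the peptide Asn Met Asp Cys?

8

Asn: 2 codons.
Met: 1 codon.
Asp: 2 codons.
Cys: 2 codons.
2 × 1 × 2 × 2 = 8.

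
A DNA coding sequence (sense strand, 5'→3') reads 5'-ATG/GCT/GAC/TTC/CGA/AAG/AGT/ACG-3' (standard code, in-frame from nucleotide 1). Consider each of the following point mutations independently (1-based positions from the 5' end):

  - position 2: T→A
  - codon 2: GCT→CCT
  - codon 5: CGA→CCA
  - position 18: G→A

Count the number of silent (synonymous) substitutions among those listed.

1

Codon 1: ATG (Met) → AAG (Lys) — missense.
Codon 2: GCT (Ala) → CCT (Pro) — missense.
Codon 5: CGA (Arg) → CCA (Pro) — missense.
Codon 6: AAG (Lys) → AAA (Lys) — synonymous.
Synonymous: 1 of 4.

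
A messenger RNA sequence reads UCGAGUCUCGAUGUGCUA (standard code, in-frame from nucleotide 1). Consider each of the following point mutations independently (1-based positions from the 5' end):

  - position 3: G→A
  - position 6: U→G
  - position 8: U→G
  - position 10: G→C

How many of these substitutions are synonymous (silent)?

1

Codon 1: UCG (Ser) → UCA (Ser) — synonymous.
Codon 2: AGU (Ser) → AGG (Arg) — missense.
Codon 3: CUC (Leu) → CGC (Arg) — missense.
Codon 4: GAU (Asp) → CAU (His) — missense.
Synonymous: 1 of 4.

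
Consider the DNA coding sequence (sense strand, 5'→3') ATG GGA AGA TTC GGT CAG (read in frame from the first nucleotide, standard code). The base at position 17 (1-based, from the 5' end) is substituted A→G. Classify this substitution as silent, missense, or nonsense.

Position 17 falls in codon 6: CAG → Gln.
After the substitution the codon is CGG → Arg.
Gln ≠ Arg, so this is a missense mutation.

missense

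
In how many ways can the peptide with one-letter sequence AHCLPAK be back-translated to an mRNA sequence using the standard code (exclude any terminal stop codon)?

3072

Ala: 4 codons.
His: 2 codons.
Cys: 2 codons.
Leu: 6 codons.
Pro: 4 codons.
Ala: 4 codons.
Lys: 2 codons.
4 × 2 × 2 × 6 × 4 × 4 × 2 = 3072.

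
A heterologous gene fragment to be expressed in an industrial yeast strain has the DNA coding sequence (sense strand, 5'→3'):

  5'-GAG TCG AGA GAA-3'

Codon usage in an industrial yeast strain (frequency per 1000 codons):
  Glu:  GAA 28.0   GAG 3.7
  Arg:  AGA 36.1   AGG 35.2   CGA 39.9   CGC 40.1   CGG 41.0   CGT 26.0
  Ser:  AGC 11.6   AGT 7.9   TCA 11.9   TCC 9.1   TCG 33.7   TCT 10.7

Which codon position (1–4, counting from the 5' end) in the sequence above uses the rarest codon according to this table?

Codon 1 GAG (Glu): 3.7 per 1000.
Codon 2 TCG (Ser): 33.7 per 1000.
Codon 3 AGA (Arg): 36.1 per 1000.
Codon 4 GAA (Glu): 28.0 per 1000.
Lowest frequency is 3.7 at codon 1.

1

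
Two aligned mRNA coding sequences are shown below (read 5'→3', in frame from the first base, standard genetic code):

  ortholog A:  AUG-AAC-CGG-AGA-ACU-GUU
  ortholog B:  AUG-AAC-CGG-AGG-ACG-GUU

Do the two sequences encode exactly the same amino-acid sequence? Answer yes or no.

Codon 1: AUG Met / AUG Met — identical.
Codon 2: AAC Asn / AAC Asn — identical.
Codon 3: CGG Arg / CGG Arg — identical.
Codon 4: AGA Arg / AGG Arg — synonymous.
Codon 5: ACU Thr / ACG Thr — synonymous.
Codon 6: GUU Val / GUU Val — identical.
Nonsynonymous differences: 0 → same protein.

yes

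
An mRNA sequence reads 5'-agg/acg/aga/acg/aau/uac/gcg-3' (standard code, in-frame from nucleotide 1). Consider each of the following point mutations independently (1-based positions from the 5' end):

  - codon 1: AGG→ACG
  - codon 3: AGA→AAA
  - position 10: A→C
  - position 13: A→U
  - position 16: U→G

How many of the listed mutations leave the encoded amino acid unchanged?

0

Codon 1: AGG (Arg) → ACG (Thr) — missense.
Codon 3: AGA (Arg) → AAA (Lys) — missense.
Codon 4: ACG (Thr) → CCG (Pro) — missense.
Codon 5: AAU (Asn) → UAU (Tyr) — missense.
Codon 6: UAC (Tyr) → GAC (Asp) — missense.
Synonymous: 0 of 5.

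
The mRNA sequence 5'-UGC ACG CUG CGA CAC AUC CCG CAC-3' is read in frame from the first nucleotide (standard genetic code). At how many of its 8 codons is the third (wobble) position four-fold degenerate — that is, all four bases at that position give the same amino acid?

4

Codon 1 UGC (Cys): third position 2-fold.
Codon 2 ACG (Thr): third position 4-fold.
Codon 3 CUG (Leu): third position 4-fold.
Codon 4 CGA (Arg): third position 4-fold.
Codon 5 CAC (His): third position 2-fold.
Codon 6 AUC (Ile): third position 3-fold.
Codon 7 CCG (Pro): third position 4-fold.
Codon 8 CAC (His): third position 2-fold.
Four-fold degenerate third positions: 4.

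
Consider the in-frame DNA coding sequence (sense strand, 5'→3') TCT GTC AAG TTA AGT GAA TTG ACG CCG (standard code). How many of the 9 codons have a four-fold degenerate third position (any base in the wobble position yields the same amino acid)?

Codon 1 TCT (Ser): third position 4-fold.
Codon 2 GTC (Val): third position 4-fold.
Codon 3 AAG (Lys): third position 2-fold.
Codon 4 TTA (Leu): third position 2-fold.
Codon 5 AGT (Ser): third position 2-fold.
Codon 6 GAA (Glu): third position 2-fold.
Codon 7 TTG (Leu): third position 2-fold.
Codon 8 ACG (Thr): third position 4-fold.
Codon 9 CCG (Pro): third position 4-fold.
Four-fold degenerate third positions: 4.

4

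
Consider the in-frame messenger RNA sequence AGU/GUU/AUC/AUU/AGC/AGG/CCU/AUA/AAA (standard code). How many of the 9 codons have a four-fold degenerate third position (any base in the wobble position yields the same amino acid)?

2

Codon 1 AGU (Ser): third position 2-fold.
Codon 2 GUU (Val): third position 4-fold.
Codon 3 AUC (Ile): third position 3-fold.
Codon 4 AUU (Ile): third position 3-fold.
Codon 5 AGC (Ser): third position 2-fold.
Codon 6 AGG (Arg): third position 2-fold.
Codon 7 CCU (Pro): third position 4-fold.
Codon 8 AUA (Ile): third position 3-fold.
Codon 9 AAA (Lys): third position 2-fold.
Four-fold degenerate third positions: 2.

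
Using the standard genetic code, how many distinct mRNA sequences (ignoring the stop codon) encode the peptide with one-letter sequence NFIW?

Asn: 2 codons.
Phe: 2 codons.
Ile: 3 codons.
Trp: 1 codon.
2 × 2 × 3 × 1 = 12.

12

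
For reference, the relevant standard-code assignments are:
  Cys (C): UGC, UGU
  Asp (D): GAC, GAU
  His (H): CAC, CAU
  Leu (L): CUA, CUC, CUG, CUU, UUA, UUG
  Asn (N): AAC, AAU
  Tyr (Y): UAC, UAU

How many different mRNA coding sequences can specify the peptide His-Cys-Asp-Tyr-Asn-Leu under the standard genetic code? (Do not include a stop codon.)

His: 2 codons.
Cys: 2 codons.
Asp: 2 codons.
Tyr: 2 codons.
Asn: 2 codons.
Leu: 6 codons.
2 × 2 × 2 × 2 × 2 × 6 = 192.

192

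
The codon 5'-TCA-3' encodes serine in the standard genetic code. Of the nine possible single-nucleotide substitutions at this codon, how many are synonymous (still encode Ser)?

Position 1: none → 0 synonymous.
Position 2: none → 0 synonymous.
Position 3: TCT, TCC, TCG → 3 synonymous.
Total: 0 + 0 + 3 = 3.

3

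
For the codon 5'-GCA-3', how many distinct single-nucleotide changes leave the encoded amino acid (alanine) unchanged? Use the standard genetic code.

Position 1: none → 0 synonymous.
Position 2: none → 0 synonymous.
Position 3: GCU, GCC, GCG → 3 synonymous.
Total: 0 + 0 + 3 = 3.

3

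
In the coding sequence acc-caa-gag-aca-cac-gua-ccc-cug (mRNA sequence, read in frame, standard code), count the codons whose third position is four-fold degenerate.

5

Codon 1 ACC (Thr): third position 4-fold.
Codon 2 CAA (Gln): third position 2-fold.
Codon 3 GAG (Glu): third position 2-fold.
Codon 4 ACA (Thr): third position 4-fold.
Codon 5 CAC (His): third position 2-fold.
Codon 6 GUA (Val): third position 4-fold.
Codon 7 CCC (Pro): third position 4-fold.
Codon 8 CUG (Leu): third position 4-fold.
Four-fold degenerate third positions: 5.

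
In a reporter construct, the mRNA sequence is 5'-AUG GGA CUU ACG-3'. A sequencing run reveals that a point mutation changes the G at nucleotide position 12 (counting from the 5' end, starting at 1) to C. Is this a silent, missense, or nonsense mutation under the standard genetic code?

Position 12 falls in codon 4: ACG → Thr.
After the substitution the codon is ACC → Thr.
Both encode Thr, so the change is synonymous.

silent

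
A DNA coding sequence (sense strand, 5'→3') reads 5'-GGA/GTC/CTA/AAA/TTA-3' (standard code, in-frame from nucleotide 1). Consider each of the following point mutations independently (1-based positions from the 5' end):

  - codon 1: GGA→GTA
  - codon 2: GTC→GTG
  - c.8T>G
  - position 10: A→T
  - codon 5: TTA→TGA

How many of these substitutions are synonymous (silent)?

Codon 1: GGA (Gly) → GTA (Val) — missense.
Codon 2: GTC (Val) → GTG (Val) — synonymous.
Codon 3: CTA (Leu) → CGA (Arg) — missense.
Codon 4: AAA (Lys) → TAA (Stop) — nonsense.
Codon 5: TTA (Leu) → TGA (Stop) — nonsense.
Synonymous: 1 of 5.

1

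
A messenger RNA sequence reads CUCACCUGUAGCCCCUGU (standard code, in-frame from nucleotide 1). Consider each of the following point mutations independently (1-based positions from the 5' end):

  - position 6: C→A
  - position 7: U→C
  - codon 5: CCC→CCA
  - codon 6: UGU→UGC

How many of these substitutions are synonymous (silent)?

3

Codon 2: ACC (Thr) → ACA (Thr) — synonymous.
Codon 3: UGU (Cys) → CGU (Arg) — missense.
Codon 5: CCC (Pro) → CCA (Pro) — synonymous.
Codon 6: UGU (Cys) → UGC (Cys) — synonymous.
Synonymous: 3 of 4.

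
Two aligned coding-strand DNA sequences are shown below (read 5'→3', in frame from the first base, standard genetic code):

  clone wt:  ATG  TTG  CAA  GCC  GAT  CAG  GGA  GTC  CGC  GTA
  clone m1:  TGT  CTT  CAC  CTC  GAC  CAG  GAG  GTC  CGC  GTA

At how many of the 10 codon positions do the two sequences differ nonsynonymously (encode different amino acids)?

Codon 1: ATG Met / TGT Cys — nonsynonymous.
Codon 2: TTG Leu / CTT Leu — synonymous.
Codon 3: CAA Gln / CAC His — nonsynonymous.
Codon 4: GCC Ala / CTC Leu — nonsynonymous.
Codon 5: GAT Asp / GAC Asp — synonymous.
Codon 6: CAG Gln / CAG Gln — identical.
Codon 7: GGA Gly / GAG Glu — nonsynonymous.
Codon 8: GTC Val / GTC Val — identical.
Codon 9: CGC Arg / CGC Arg — identical.
Codon 10: GTA Val / GTA Val — identical.
Nonsynonymous differences: 4.

4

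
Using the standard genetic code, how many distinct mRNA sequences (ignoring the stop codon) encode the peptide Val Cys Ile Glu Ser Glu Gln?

Val: 4 codons.
Cys: 2 codons.
Ile: 3 codons.
Glu: 2 codons.
Ser: 6 codons.
Glu: 2 codons.
Gln: 2 codons.
4 × 2 × 3 × 2 × 6 × 2 × 2 = 1152.

1152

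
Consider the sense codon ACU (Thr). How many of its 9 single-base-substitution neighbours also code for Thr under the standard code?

3

Position 1: none → 0 synonymous.
Position 2: none → 0 synonymous.
Position 3: ACC, ACA, ACG → 3 synonymous.
Total: 0 + 0 + 3 = 3.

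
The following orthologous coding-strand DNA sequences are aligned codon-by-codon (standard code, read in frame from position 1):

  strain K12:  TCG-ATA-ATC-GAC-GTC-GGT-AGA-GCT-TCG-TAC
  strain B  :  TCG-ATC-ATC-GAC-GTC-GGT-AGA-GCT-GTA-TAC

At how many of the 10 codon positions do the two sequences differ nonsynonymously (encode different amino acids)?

Codon 1: TCG Ser / TCG Ser — identical.
Codon 2: ATA Ile / ATC Ile — synonymous.
Codon 3: ATC Ile / ATC Ile — identical.
Codon 4: GAC Asp / GAC Asp — identical.
Codon 5: GTC Val / GTC Val — identical.
Codon 6: GGT Gly / GGT Gly — identical.
Codon 7: AGA Arg / AGA Arg — identical.
Codon 8: GCT Ala / GCT Ala — identical.
Codon 9: TCG Ser / GTA Val — nonsynonymous.
Codon 10: TAC Tyr / TAC Tyr — identical.
Nonsynonymous differences: 1.

1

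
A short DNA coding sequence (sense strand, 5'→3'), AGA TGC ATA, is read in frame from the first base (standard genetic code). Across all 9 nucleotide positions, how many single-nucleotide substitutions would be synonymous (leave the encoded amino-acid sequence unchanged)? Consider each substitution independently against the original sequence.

Codon 1 (AGA, Arg): 2 synonymous substitutions.
Codon 2 (TGC, Cys): 1 synonymous substitution.
Codon 3 (ATA, Ile): 2 synonymous substitutions.
Total: 2 + 1 + 2 = 5.

5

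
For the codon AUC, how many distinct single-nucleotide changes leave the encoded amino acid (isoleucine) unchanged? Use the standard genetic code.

2

Position 1: none → 0 synonymous.
Position 2: none → 0 synonymous.
Position 3: AUU, AUA → 2 synonymous.
Total: 0 + 0 + 2 = 2.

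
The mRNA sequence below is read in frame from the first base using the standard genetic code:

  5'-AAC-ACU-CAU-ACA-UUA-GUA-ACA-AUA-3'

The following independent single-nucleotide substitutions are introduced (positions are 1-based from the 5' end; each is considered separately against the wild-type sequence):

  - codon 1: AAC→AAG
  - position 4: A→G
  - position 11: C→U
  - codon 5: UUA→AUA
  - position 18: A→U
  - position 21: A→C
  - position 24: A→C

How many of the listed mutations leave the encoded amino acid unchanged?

Codon 1: AAC (Asn) → AAG (Lys) — missense.
Codon 2: ACU (Thr) → GCU (Ala) — missense.
Codon 4: ACA (Thr) → AUA (Ile) — missense.
Codon 5: UUA (Leu) → AUA (Ile) — missense.
Codon 6: GUA (Val) → GUU (Val) — synonymous.
Codon 7: ACA (Thr) → ACC (Thr) — synonymous.
Codon 8: AUA (Ile) → AUC (Ile) — synonymous.
Synonymous: 3 of 7.

3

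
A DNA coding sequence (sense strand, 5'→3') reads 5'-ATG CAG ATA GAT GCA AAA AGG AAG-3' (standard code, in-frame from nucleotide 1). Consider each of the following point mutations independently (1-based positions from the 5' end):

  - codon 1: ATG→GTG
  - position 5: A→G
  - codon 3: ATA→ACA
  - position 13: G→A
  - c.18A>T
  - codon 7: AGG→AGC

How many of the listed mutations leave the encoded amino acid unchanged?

0

Codon 1: ATG (Met) → GTG (Val) — missense.
Codon 2: CAG (Gln) → CGG (Arg) — missense.
Codon 3: ATA (Ile) → ACA (Thr) — missense.
Codon 5: GCA (Ala) → ACA (Thr) — missense.
Codon 6: AAA (Lys) → AAT (Asn) — missense.
Codon 7: AGG (Arg) → AGC (Ser) — missense.
Synonymous: 0 of 6.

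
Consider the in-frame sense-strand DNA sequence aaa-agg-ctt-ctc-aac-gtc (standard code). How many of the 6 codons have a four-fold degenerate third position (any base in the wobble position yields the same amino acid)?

3

Codon 1 AAA (Lys): third position 2-fold.
Codon 2 AGG (Arg): third position 2-fold.
Codon 3 CTT (Leu): third position 4-fold.
Codon 4 CTC (Leu): third position 4-fold.
Codon 5 AAC (Asn): third position 2-fold.
Codon 6 GTC (Val): third position 4-fold.
Four-fold degenerate third positions: 3.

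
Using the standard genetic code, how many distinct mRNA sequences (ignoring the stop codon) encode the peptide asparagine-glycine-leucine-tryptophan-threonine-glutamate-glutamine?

Asn: 2 codons.
Gly: 4 codons.
Leu: 6 codons.
Trp: 1 codon.
Thr: 4 codons.
Glu: 2 codons.
Gln: 2 codons.
2 × 4 × 6 × 1 × 4 × 2 × 2 = 768.

768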